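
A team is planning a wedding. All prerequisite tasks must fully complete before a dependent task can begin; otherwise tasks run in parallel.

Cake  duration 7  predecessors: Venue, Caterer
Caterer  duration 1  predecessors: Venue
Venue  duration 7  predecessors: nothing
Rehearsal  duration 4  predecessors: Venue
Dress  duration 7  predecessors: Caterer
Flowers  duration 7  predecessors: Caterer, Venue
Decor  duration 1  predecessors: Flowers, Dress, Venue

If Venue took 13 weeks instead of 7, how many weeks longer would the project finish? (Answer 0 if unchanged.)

6

Critical path before the change: Venue→Caterer→Dress→Decor = 7+1+7+1 = 16 giving 16 weeks.
Venue lies on that path, so at 13 weeks the path becomes 22 weeks.
No other chain overtakes it, so the finish is 22 weeks.
Change in finish: 22 − 16 = +6 weeks.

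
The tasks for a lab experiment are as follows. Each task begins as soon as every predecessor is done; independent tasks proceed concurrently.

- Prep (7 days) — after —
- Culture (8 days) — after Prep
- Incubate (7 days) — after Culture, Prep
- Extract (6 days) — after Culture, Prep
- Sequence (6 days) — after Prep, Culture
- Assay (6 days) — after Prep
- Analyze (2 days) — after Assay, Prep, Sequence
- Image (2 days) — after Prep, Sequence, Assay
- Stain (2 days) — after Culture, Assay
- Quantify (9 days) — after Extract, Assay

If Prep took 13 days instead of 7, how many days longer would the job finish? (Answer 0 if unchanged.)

6

As given, the longest chain is Prep→Culture→Extract→Quantify = 7+8+6+9 = 30, so the finish is 30 days.
Prep is on the critical path; changing it to 13 makes that path 36 days.
That remains the longest chain; total 36 days.
Change in finish: 36 − 30 = +6 days.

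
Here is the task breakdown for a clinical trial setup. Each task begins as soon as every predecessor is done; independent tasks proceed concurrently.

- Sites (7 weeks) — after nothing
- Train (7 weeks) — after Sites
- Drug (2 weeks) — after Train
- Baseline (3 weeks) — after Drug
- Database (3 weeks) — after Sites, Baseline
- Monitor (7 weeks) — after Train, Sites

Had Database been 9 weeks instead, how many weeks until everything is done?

Actual critical path: Sites→Train→Drug→Baseline→Database = 7+7+2+3+3 = 22 ⇒ 22 weeks.
Since Database is critical, the +6 change carries straight to that chain (now 28 weeks).
No other chain overtakes it, so the finish is 28 weeks.

28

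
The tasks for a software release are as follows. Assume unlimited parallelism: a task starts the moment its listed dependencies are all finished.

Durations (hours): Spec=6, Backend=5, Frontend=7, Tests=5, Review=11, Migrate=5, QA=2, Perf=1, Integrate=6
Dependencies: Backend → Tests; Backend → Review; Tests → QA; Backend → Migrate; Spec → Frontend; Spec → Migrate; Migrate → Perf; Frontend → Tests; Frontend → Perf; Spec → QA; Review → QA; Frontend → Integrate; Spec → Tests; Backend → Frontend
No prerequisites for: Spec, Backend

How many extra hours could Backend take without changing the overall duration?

1

Critical path: Spec→Frontend→Tests→QA = 6+7+5+2 = 20, so the finish is 20 hours.
Longest path through Backend: 19 hours (earliest finish 5, latest finish 6).
Float = 20 − 19 = 1.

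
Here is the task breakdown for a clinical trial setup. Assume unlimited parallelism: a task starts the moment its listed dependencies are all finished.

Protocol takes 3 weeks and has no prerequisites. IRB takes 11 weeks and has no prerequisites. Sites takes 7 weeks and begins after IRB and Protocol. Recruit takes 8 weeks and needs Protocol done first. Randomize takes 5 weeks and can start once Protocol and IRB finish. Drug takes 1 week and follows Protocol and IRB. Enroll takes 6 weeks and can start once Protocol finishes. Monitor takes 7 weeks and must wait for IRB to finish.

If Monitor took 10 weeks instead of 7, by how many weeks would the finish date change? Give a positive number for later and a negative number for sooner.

Critical path before the change: IRB→Monitor = 11+7 = 18 giving 18 weeks.
Since Monitor is critical, the +3 change carries straight to that chain (now 21 weeks).
No other chain overtakes it, so the finish is 21 weeks.
Change in finish: 21 − 18 = +3 weeks.

3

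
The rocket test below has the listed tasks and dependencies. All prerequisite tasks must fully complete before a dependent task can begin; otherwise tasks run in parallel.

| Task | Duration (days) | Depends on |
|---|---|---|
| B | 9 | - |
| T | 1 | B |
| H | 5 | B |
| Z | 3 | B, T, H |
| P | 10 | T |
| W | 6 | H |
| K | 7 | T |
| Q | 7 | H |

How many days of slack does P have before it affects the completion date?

The longest chain is B→H→Q = 9+5+7 = 21; overall finish 21 days.
The longest chain containing P totals 20 days.
Slack of P = 11 − 10 = 1 day.

1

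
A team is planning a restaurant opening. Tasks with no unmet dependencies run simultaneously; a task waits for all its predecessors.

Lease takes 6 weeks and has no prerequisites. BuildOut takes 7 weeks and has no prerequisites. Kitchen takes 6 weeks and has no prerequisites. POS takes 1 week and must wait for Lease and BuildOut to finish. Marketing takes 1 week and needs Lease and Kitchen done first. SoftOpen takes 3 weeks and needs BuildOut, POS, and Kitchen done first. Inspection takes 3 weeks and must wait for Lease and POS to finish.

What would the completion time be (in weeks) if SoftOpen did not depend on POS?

With the dependency in place, BuildOut→POS→SoftOpen = 7+1+3 = 11 sets the finish at 11 weeks.
Without POS→SoftOpen, SoftOpen's earliest start moves from 8 to 7.
The longest chain is now BuildOut→POS→Inspection = 7+1+3 = 11, so the schedule takes 11 weeks.

11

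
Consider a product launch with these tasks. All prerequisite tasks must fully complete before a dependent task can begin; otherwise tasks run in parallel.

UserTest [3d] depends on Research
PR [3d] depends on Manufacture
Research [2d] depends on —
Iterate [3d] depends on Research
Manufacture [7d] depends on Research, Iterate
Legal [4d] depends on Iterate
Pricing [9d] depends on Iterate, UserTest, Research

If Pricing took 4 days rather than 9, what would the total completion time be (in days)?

15

As given, the longest chain is Research→Iterate→Manufacture→PR = 2+3+7+3 = 15, so the finish is 15 days.
The longest path through Pricing is only 14 days, so Pricing has float 1.
The critical path is still Research→Iterate→Manufacture→PR; finish is now 15 days.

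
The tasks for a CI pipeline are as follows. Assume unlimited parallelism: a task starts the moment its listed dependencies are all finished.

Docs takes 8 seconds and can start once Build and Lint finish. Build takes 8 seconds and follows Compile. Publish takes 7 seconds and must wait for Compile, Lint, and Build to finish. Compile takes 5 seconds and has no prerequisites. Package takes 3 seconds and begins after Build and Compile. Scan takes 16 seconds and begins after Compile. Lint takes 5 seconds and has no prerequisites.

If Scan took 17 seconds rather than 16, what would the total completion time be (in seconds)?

22

Critical path before the change: Compile→Scan = 5+16 = 21 giving 21 seconds.
Scan lies on that path, so at 17 seconds the path becomes 22 seconds.
The critical path is still Compile→Scan; finish is now 22 seconds.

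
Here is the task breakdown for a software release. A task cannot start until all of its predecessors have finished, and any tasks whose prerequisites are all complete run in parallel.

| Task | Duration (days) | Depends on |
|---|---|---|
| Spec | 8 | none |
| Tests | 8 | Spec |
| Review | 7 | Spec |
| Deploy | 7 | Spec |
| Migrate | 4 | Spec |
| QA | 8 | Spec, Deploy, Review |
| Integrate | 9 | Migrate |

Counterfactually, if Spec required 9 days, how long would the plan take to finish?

The binding path is Spec→Review→QA = 8+7+8 = 23; finish at 23 days.
Spec lies on that path, so at 9 days the path becomes 24 days.
That remains the longest chain; total 24 days.

24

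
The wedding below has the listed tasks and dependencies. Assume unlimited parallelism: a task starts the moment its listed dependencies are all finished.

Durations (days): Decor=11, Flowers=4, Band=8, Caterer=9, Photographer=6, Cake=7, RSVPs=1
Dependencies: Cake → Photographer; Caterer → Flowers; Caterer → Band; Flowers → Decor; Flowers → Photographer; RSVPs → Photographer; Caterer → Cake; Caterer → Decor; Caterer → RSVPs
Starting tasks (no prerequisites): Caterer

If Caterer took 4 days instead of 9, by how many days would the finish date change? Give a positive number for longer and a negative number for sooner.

As given, the longest chain is Caterer→Flowers→Decor = 9+4+11 = 24, so the finish is 24 days.
Since Caterer is critical, the -5 change carries straight to that chain (now 19 days).
The critical path is still Caterer→Flowers→Decor; finish is now 19 days.
Change in finish: 19 − 24 = -5 days.

-5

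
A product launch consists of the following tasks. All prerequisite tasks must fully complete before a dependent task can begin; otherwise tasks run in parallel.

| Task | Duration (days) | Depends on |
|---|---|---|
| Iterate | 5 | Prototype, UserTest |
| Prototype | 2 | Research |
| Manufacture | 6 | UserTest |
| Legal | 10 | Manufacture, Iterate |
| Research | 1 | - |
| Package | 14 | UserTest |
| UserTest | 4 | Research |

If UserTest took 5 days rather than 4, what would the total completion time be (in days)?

Critical path before the change: Research→UserTest→Manufacture→Legal = 1+4+6+10 = 21 giving 21 days.
Since UserTest is critical, the +1 change carries straight to that chain (now 22 days).
No other chain overtakes it, so the finish is 22 days.

22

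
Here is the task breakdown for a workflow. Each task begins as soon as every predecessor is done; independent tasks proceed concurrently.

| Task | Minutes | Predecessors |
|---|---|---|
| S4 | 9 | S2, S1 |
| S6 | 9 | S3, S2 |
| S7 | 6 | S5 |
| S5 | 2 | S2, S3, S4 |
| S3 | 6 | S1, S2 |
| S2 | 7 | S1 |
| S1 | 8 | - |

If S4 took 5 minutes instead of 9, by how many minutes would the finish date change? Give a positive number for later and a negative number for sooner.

-2

As given, the longest chain is S1→S2→S4→S5→S7 = 8+7+9+2+6 = 32, so the finish is 32 minutes.
S4 lies on that path, so at 5 minutes the path becomes 28 minutes.
The binding chain switches to S1→S2→S3→S6 = 8+7+6+9 = 30; finish 30 minutes.
Change in finish: 30 − 32 = -2 minutes.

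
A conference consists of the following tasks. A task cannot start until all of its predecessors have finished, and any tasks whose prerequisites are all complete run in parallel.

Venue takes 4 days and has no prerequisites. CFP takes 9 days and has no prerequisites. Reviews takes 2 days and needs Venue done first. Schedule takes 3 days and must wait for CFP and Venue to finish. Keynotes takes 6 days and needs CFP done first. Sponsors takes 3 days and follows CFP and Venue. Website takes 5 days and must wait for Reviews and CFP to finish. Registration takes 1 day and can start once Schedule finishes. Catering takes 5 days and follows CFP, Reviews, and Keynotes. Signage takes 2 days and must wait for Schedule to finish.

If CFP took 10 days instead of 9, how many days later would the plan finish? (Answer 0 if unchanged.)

1

The binding path is CFP→Keynotes→Catering = 9+6+5 = 20; finish at 20 days.
CFP is on the critical path; changing it to 10 makes that path 21 days.
The critical path is still CFP→Keynotes→Catering; finish is now 21 days.
Change in finish: 21 − 20 = +1 days.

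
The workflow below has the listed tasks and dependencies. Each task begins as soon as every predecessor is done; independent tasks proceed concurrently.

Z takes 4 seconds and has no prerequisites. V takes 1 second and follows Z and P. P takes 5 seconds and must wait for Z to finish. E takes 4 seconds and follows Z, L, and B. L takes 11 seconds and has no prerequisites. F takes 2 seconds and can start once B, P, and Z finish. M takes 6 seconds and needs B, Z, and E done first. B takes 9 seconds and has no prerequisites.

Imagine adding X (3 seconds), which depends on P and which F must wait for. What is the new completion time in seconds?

21

Originally the schedule takes 21 seconds.
With X inserted, F now waits for max(B, P, Z, X).
New critical path: L→E→M = 11+4+6 = 21 ⇒ 21 seconds.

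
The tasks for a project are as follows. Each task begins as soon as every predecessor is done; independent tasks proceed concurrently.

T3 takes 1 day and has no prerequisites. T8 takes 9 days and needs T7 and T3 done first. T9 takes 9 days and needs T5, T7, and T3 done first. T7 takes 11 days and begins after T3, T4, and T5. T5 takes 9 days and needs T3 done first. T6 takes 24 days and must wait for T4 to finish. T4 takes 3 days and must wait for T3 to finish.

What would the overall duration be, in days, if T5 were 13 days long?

Critical path before the change: T3→T5→T7→T8 = 1+9+11+9 = 30 giving 30 days.
T5 lies on that path, so at 13 days the path becomes 34 days.
The critical path is still T3→T5→T7→T8; finish is now 34 days.

34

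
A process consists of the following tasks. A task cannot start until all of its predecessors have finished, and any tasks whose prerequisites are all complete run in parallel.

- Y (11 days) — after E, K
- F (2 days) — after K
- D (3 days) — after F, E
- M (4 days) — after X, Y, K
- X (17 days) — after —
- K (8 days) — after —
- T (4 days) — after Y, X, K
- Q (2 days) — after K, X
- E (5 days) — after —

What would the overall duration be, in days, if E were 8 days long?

23

Baseline: K→Y→M = 8+11+4 = 23 → 23 days.
The longest path through E is only 20 days, so E has float 3.
New critical path: E→Y→M = 8+11+4 = 23 ⇒ 23 days.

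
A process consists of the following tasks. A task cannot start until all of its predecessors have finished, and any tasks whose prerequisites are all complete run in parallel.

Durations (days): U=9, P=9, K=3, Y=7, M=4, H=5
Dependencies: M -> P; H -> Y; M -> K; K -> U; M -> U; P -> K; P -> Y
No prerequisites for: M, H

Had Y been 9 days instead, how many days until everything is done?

25

As given, the longest chain is M→P→K→U = 4+9+3+9 = 25, so the finish is 25 days.
Y is off the critical path — its longest chain is 20 days, giving 5 of slack.
That remains the longest chain; total 25 days.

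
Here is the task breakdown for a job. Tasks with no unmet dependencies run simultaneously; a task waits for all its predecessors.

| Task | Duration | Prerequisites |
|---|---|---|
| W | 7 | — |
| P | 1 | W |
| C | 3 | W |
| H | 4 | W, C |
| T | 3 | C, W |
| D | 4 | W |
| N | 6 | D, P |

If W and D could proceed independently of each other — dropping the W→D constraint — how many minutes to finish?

14

Original critical path: W→D→N = 7+4+6 = 17 ⇒ 17 minutes.
Without W→D, D's earliest start moves from 7 to 0.
After: W→P→N = 7+1+6 = 14 → 14 minutes.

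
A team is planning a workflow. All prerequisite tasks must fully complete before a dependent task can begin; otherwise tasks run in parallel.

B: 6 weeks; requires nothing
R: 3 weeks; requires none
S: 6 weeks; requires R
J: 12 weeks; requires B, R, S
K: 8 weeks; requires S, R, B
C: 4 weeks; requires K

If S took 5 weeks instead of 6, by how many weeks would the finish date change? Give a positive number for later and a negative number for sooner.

-1

Actual critical path: R→S→J = 3+6+12 = 21 ⇒ 21 weeks.
S lies on that path, so at 5 weeks the path becomes 20 weeks.
The critical path is still R→S→J; finish is now 20 weeks.
Change in finish: 20 − 21 = -1 weeks.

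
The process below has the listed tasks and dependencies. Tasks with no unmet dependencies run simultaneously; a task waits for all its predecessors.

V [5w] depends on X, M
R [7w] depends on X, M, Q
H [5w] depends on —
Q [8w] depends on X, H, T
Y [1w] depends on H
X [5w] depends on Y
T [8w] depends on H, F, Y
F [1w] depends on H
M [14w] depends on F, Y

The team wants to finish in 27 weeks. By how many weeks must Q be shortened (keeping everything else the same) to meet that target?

2

Current finish: 29 weeks; target: 27.
Q is on every critical path, so each week cut from Q cuts the finish by one (this holds down to a finish of 27).
Need 29 − 27 = 2 weeks off Q → Q becomes 6 weeks, finish becomes 27.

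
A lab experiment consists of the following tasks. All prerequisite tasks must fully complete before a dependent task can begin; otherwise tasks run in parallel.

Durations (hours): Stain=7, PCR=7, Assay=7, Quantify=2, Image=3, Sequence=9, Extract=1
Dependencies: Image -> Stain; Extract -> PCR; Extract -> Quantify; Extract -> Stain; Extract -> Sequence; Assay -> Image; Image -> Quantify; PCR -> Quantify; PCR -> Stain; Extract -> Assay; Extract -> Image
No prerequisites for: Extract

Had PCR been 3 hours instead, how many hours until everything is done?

Critical path before the change: Extract→Assay→Image→Stain = 1+7+3+7 = 18 giving 18 hours.
PCR has 3 hours of float (longest path through it is 15).
No other chain overtakes it, so the finish is 18 hours.

18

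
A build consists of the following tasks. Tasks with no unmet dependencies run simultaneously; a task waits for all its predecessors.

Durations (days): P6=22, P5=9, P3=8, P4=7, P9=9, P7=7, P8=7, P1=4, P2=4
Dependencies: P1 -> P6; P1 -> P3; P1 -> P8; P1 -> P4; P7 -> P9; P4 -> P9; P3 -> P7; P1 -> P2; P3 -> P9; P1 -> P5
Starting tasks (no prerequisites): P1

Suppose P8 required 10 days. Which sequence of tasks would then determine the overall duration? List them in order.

P1, P3, P7, P9

The binding path is P1→P3→P7→P9 = 4+8+7+9 = 28; finish at 28 days.
P8 is off the critical path — its longest chain is 11 days, giving 17 of slack.
That remains the longest chain; total 28 days.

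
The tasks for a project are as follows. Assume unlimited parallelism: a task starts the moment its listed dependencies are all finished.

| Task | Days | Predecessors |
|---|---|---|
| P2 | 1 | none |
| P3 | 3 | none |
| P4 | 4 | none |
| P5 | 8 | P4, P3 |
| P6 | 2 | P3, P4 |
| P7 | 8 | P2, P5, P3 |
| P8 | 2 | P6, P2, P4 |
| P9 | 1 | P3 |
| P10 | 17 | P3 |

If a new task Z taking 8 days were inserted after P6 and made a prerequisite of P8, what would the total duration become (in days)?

20

Originally the project takes 20 days.
With Z inserted, P8 now waits for max(P6, P2, P4, Z).
New critical path: P3→P10 = 3+17 = 20 ⇒ 20 days.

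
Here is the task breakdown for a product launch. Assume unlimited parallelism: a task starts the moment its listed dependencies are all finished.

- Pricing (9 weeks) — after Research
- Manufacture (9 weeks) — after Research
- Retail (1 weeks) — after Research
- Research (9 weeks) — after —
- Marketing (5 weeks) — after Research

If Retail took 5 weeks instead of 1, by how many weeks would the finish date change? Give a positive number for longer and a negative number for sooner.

0

Critical path before the change: Research→Manufacture = 9+9 = 18 giving 18 weeks.
The longest path through Retail is only 10 weeks, so Retail has float 8.
The critical path is still Research→Manufacture; finish is now 18 weeks.
Change in finish: 18 − 18 = +0 weeks.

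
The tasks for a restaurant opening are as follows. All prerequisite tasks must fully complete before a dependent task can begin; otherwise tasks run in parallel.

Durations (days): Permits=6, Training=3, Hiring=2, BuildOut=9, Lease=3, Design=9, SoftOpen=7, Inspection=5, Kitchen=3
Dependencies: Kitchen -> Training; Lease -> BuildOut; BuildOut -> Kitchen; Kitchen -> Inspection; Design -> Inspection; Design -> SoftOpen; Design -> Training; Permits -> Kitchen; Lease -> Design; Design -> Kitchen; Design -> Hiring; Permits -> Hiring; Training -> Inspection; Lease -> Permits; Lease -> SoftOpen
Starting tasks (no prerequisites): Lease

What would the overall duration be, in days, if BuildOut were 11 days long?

25

The binding path is Lease→BuildOut→Kitchen→Training→Inspection = 3+9+3+3+5 = 23; finish at 23 days.
BuildOut is on the critical path; changing it to 11 makes that path 25 days.
No other chain overtakes it, so the finish is 25 days.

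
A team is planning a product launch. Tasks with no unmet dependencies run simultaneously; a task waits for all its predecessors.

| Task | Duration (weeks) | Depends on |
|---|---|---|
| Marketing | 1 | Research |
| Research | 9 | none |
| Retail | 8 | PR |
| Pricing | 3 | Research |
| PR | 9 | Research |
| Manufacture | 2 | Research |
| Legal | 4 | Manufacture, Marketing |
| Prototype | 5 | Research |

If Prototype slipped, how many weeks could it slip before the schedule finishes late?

12

The longest chain is Research→PR→Retail = 9+9+8 = 26; overall finish 26 weeks.
The longest chain containing Prototype totals 14 weeks.
Float = 26 − 14 = 12.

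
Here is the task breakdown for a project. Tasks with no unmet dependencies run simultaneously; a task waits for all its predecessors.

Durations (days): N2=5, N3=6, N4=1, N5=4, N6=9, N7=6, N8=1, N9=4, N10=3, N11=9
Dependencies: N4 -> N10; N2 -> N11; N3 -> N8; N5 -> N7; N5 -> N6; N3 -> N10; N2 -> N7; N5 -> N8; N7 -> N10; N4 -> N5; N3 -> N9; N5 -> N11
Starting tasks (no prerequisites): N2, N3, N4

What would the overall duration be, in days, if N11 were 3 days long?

The binding path is N4→N5→N11 = 1+4+9 = 14; finish at 14 days.
N11 is on the critical path; changing it to 3 makes that path 8 days.
New critical path: N2→N7→N10 = 5+6+3 = 14 ⇒ 14 days.

14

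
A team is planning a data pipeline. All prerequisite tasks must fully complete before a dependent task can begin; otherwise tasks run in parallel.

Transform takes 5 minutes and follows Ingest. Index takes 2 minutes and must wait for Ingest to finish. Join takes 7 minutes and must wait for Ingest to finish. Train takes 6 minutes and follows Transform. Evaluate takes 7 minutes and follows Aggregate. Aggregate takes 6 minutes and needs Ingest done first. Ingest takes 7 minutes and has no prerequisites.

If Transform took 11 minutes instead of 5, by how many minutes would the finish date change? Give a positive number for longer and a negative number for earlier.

As given, the longest chain is Ingest→Aggregate→Evaluate = 7+6+7 = 20, so the finish is 20 minutes.
The longest path through Transform is only 18 minutes, so Transform has float 2.
Now Ingest→Transform→Train = 7+11+6 = 24 is longest, so the finish becomes 24 minutes.
Change in finish: 24 − 20 = +4 minutes.

4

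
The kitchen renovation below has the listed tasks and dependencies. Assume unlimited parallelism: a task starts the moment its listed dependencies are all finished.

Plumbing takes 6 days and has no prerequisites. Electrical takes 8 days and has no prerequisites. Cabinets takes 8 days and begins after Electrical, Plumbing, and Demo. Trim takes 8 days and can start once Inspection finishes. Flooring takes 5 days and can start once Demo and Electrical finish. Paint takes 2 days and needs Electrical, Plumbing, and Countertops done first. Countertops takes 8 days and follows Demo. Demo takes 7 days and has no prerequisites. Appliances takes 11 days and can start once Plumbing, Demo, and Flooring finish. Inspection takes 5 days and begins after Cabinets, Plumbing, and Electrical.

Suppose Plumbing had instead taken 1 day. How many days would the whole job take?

Baseline: Electrical→Cabinets→Inspection→Trim = 8+8+5+8 = 29 → 29 days.
Plumbing has 2 days of float (longest path through it is 27).
That remains the longest chain; total 29 days.

29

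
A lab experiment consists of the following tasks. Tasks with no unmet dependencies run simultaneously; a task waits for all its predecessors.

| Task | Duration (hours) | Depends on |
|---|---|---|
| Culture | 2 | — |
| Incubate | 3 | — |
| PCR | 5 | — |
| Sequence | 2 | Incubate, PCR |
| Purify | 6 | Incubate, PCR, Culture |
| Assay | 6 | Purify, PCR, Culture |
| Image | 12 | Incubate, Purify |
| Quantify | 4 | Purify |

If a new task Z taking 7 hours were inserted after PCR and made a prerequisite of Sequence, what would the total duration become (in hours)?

Originally the schedule takes 23 hours.
With Z inserted, Sequence now waits for max(Incubate, PCR, Z).
New critical path: PCR→Purify→Image = 5+6+12 = 23 ⇒ 23 hours.

23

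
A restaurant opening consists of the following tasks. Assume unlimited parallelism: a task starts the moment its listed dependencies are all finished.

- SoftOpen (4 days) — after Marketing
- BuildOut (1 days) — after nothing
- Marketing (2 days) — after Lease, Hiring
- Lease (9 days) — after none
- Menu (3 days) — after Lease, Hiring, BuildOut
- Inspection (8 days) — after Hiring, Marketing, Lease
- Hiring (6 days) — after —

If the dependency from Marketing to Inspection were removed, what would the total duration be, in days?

Before: longest chain Lease→Marketing→Inspection = 9+2+8 = 19, finish 19.
Without Marketing→Inspection, Inspection's earliest start moves from 11 to 9.
The longest chain is now Lease→Inspection = 9+8 = 17, so the schedule takes 17 days.

17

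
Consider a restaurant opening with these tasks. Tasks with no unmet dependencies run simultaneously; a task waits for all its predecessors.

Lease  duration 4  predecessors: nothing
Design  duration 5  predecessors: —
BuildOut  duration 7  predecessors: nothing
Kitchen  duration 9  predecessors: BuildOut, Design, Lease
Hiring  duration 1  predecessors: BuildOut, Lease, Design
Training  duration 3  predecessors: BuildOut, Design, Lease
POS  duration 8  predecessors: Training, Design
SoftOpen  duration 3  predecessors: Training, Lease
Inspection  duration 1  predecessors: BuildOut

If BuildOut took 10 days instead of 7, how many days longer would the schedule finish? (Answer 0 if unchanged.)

The binding path is BuildOut→Training→POS = 7+3+8 = 18; finish at 18 days.
BuildOut is on the critical path; changing it to 10 makes that path 21 days.
No other chain overtakes it, so the finish is 21 days.
Change in finish: 21 − 18 = +3 days.

3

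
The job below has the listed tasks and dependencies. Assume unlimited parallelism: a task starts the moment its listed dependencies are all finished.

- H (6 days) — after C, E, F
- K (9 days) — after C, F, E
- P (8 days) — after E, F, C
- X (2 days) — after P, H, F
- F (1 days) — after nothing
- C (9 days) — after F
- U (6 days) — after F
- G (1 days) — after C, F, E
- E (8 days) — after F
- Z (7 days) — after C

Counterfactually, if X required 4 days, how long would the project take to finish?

Actual critical path: F→C→P→X = 1+9+8+2 = 20 ⇒ 20 days.
X lies on that path, so at 4 days the path becomes 22 days.
The critical path is still F→C→P→X; finish is now 22 days.

22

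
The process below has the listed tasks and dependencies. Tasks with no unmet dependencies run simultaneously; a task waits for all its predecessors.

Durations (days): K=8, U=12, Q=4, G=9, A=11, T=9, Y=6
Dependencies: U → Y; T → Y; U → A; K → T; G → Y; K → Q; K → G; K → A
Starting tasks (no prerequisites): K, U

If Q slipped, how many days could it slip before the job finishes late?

Critical path: K→G→Y = 8+9+6 = 23, so the finish is 23 days.
The longest chain containing Q totals 12 days.
So Q can slip 23 − 12 = 11 days.

11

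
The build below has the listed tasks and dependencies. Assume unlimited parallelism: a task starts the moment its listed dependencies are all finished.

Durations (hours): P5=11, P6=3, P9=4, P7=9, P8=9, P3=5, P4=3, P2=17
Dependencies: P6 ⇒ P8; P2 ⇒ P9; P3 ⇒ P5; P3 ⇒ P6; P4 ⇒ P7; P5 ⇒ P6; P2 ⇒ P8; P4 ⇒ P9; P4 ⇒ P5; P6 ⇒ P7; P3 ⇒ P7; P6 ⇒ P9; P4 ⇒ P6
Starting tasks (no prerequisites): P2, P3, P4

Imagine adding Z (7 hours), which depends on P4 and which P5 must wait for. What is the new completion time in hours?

33

Originally the plan takes 28 hours.
With Z inserted, P5 now waits for max(P3, P4, Z).
New critical path: P4→Z→P5→P6→P7 = 3+7+11+3+9 = 33 ⇒ 33 hours.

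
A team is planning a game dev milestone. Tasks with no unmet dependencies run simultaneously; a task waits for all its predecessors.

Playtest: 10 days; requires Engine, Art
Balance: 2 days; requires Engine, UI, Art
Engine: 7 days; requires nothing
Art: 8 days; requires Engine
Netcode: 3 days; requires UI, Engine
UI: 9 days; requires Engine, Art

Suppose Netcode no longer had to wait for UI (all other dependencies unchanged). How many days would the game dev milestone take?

26

Before: longest chain Engine→Art→UI→Netcode = 7+8+9+3 = 27, finish 27.
Without UI→Netcode, Netcode's earliest start moves from 24 to 7.
After: Engine→Art→UI→Balance = 7+8+9+2 = 26 → 26 days.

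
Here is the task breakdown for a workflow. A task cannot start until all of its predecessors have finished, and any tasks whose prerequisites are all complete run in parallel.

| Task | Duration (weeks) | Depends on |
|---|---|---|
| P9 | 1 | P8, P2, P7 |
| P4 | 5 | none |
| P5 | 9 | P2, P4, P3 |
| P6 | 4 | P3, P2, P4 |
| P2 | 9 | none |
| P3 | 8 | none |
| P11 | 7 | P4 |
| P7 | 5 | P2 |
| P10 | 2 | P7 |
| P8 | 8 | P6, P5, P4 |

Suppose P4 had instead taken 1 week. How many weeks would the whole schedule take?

27

The binding path is P2→P5→P8→P9 = 9+9+8+1 = 27; finish at 27 weeks.
P4 is off the critical path — its longest chain is 23 weeks, giving 4 of slack.
The critical path is still P2→P5→P8→P9; finish is now 27 weeks.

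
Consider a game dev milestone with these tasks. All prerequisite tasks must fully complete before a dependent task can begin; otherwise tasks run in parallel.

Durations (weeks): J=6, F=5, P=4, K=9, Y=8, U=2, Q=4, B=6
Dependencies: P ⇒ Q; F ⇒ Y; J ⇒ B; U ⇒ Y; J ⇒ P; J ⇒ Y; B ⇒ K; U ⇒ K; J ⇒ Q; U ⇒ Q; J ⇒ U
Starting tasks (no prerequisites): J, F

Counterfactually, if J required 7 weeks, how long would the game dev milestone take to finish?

22

Baseline: J→B→K = 6+6+9 = 21 → 21 weeks.
Since J is critical, the +1 change carries straight to that chain (now 22 weeks).
No other chain overtakes it, so the finish is 22 weeks.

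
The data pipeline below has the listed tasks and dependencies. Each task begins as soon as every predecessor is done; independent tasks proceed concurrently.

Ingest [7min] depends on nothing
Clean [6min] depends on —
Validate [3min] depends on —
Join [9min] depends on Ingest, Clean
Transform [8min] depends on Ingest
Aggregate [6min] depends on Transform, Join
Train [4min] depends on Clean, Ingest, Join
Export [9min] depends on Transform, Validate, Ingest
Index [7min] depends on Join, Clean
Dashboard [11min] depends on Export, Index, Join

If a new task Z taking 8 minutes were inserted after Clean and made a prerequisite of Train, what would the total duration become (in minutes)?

Originally the job takes 35 minutes.
With Z inserted, Train now waits for max(Clean, Ingest, Join, Z).
New critical path: Ingest→Transform→Export→Dashboard = 7+8+9+11 = 35 ⇒ 35 minutes.

35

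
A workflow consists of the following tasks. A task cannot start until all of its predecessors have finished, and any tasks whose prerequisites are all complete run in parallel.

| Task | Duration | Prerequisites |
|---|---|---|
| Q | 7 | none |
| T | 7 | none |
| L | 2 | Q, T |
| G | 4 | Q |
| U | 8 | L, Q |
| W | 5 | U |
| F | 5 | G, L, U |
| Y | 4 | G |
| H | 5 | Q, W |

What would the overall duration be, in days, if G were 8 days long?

Critical path before the change: Q→L→U→W→H = 7+2+8+5+5 = 27 giving 27 days.
G has 11 days of float (longest path through it is 16).
No other chain overtakes it, so the finish is 27 days.

27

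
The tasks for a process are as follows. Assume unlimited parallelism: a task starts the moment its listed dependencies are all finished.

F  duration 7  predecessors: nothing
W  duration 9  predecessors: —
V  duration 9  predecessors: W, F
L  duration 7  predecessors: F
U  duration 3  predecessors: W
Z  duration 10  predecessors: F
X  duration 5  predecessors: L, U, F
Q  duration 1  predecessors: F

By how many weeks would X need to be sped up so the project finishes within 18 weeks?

1

Current finish: 19 weeks; target: 18.
X is on every critical path, so each week cut from X cuts the finish by one (this holds down to a finish of 18).
Need 19 − 18 = 1 week off X → X becomes 4 weeks, finish becomes 18.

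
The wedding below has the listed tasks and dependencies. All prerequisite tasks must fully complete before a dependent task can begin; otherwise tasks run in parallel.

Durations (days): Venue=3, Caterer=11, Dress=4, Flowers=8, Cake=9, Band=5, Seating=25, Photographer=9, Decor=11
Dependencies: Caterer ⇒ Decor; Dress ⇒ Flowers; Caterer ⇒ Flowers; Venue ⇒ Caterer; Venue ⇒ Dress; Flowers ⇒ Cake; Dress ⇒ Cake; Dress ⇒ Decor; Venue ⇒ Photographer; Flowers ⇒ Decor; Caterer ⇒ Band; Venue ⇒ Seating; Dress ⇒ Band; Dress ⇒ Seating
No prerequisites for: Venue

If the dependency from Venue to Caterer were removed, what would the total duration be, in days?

32

Original critical path: Venue→Caterer→Flowers→Decor = 3+11+8+11 = 33 ⇒ 33 days.
Without Venue→Caterer, Caterer's earliest start moves from 3 to 0.
After: Venue→Dress→Seating = 3+4+25 = 32 → 32 days.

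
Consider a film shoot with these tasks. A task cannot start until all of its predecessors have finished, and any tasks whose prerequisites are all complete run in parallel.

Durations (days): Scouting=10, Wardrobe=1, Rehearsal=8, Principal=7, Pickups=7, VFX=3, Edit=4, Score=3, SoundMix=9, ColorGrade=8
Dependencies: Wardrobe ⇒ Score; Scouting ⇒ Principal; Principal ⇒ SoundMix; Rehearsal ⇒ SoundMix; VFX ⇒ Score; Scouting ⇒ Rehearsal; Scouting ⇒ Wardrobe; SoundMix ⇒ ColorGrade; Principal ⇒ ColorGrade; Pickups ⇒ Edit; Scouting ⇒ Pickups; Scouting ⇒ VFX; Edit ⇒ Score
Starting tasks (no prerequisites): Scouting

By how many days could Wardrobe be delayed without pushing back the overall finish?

The longest chain is Scouting→Rehearsal→SoundMix→ColorGrade = 10+8+9+8 = 35; overall finish 35 days.
Longest path through Wardrobe: 14 days (earliest finish 11, latest finish 32).
Slack of Wardrobe = 31 − 10 = 21 days.

21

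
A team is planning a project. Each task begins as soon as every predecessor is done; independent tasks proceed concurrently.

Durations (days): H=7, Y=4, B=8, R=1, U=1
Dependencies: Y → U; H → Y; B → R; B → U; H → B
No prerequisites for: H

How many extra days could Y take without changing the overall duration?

4

The longest chain is H→B→R = 7+8+1 = 16; overall finish 16 days.
The longest chain containing Y totals 12 days.
Float = 16 − 12 = 4.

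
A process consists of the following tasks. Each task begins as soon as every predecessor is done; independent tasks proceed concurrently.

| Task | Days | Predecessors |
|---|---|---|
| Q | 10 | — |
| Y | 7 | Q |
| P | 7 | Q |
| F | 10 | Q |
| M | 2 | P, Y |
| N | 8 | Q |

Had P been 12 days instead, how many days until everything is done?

Baseline: Q→F = 10+10 = 20 → 20 days.
The longest path through P is only 19 days, so P has float 1.
The binding chain switches to Q→P→M = 10+12+2 = 24; finish 24 days.

24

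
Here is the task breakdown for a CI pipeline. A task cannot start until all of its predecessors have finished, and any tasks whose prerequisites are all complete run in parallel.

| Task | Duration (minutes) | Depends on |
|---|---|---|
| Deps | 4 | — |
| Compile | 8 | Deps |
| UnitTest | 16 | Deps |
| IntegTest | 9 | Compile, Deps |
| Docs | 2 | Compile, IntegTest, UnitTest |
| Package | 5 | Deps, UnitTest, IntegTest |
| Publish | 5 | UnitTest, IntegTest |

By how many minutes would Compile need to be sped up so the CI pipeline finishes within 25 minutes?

Current finish: 26 minutes; target: 25.
Compile is on every critical path, so each minute cut from Compile cuts the finish by one (this holds down to a finish of 25).
Need 26 − 25 = 1 minute off Compile → Compile becomes 7 minutes, finish becomes 25.

1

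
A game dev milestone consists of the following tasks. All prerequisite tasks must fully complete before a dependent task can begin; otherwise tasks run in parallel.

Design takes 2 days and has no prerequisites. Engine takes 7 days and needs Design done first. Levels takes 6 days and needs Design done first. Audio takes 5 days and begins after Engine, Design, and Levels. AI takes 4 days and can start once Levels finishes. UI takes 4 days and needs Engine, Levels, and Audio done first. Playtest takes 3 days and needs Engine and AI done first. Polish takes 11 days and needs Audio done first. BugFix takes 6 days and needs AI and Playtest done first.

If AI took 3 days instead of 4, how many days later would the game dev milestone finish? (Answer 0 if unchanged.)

As given, the longest chain is Design→Engine→Audio→Polish = 2+7+5+11 = 25, so the finish is 25 days.
AI has 4 days of float (longest path through it is 21).
No other chain overtakes it, so the finish is 25 days.
Change in finish: 25 − 25 = +0 days.

0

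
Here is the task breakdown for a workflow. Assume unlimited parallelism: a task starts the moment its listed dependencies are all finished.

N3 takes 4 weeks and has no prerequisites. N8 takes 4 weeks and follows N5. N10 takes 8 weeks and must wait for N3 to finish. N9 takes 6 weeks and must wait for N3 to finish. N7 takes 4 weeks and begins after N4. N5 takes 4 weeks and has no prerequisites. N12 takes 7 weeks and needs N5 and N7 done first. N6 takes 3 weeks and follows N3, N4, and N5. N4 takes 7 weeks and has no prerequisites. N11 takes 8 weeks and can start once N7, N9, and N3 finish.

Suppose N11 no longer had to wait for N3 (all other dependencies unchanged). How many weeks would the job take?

Before: longest chain N4→N7→N11 = 7+4+8 = 19, finish 19.
Dropping N3→N11 doesn't change N11's earliest start (11); another predecessor still binds.
After: N4→N7→N11 = 7+4+8 = 19 → 19 weeks.

19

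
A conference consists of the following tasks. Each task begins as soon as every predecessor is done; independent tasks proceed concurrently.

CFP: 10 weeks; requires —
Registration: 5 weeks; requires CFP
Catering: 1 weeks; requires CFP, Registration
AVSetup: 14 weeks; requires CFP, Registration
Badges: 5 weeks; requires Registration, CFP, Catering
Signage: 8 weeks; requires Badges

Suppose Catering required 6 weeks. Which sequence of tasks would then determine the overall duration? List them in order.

Critical path before the change: CFP→Registration→Catering→Badges→Signage = 10+5+1+5+8 = 29 giving 29 weeks.
Since Catering is critical, the +5 change carries straight to that chain (now 34 weeks).
The critical path is still CFP→Registration→Catering→Badges→Signage; finish is now 34 weeks.

CFP, Registration, Catering, Badges, Signage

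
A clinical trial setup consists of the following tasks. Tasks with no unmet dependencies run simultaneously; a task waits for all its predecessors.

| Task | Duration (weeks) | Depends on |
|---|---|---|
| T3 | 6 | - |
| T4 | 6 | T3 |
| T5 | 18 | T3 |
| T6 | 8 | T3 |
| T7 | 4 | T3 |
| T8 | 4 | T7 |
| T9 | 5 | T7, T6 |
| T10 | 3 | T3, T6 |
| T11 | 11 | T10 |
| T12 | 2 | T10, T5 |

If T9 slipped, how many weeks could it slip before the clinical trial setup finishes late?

T3→T6→T10→T11 = 6+8+3+11 = 28 sets the makespan at 28 weeks.
The longest chain containing T9 totals 19 weeks.
Slack of T9 = 23 − 14 = 9 weeks.

9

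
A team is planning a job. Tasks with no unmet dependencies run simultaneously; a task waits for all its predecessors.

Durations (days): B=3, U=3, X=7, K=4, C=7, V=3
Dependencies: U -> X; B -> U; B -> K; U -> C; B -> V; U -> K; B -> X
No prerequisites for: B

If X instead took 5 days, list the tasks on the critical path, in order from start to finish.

B, U, C

As given, the longest chain is B→U→X = 3+3+7 = 13, so the finish is 13 days.
Since X is critical, the -2 change carries straight to that chain (now 11 days).
Now B→U→C = 3+3+7 = 13 is longest, so the finish becomes 13 days.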